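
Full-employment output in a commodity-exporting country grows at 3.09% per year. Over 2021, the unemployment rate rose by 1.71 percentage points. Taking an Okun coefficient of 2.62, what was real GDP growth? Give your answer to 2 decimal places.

Growth-rate Okun's law: g_Y = g_Y* - β × Δu.
g_Y = 3.09 - 2.62 × (1.71) = 3.09 - 4.4802 = -1.3902%, i.e. -1.39% to 2 d.p.

-1.39%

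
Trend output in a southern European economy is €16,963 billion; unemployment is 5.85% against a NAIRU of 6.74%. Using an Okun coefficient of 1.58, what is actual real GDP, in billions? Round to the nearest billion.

€17,202 billion

Unemployment gap = 5.85 - 6.74 = -0.89 points, so the output gap is -1.58 × (-0.89) = 1.4062%.
Actual GDP = 16963 × (1 + 1.4062/100) = 16963 × 1.014062 ≈ 17202 billion.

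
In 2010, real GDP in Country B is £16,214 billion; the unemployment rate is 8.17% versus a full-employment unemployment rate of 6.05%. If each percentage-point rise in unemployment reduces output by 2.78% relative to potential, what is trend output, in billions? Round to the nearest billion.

Unemployment gap = 8.17 - 6.05 = 2.12 points, so output gap = -2.78 × 2.12 = -5.8936%.
Since Y = Y* × (1 + gap/100), Y* = 16214/0.941064 ≈ 17229 billion.

£17,229 billion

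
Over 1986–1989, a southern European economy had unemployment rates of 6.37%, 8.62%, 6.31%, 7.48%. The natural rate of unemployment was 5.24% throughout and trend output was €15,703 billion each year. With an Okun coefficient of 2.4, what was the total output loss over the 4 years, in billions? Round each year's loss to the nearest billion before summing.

€2,947 billion

Year 1986: gap = -2.4 × (6.37 - 5.24) = -2.712%, loss ≈ 15703 × 2.712/100 ≈ 426.
Year 1987: gap = -2.4 × (8.62 - 5.24) = -8.112%, loss ≈ 15703 × 8.112/100 ≈ 1274.
Year 1988: gap = -2.4 × (6.31 - 5.24) = -2.568%, loss ≈ 15703 × 2.568/100 ≈ 403.
Year 1989: gap = -2.4 × (7.48 - 5.24) = -5.376%, loss ≈ 15703 × 5.376/100 ≈ 844.
Total lost output = 426 + 1274 + 403 + 844 = 2947 billion.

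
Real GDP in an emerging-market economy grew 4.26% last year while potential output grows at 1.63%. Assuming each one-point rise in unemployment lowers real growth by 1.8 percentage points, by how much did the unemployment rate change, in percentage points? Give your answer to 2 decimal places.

Growth-rate Okun's law: g_Y = g_Y* - β × Δu, so Δu = (g_Y* - g_Y)/β.
Δu = (1.63 - 4.26)/1.8 = -2.63/1.8 = -1.46 percentage points.

-1.46 percentage points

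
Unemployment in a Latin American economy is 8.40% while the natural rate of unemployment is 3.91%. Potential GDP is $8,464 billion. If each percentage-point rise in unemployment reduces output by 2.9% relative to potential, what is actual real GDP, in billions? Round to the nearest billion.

Unemployment gap = 8.4 - 3.91 = 4.49 points, so the output gap is -2.9 × 4.49 = -13.021%.
Actual GDP = 8464 × (1 - 13.021/100) = 8464 × 0.86979 ≈ 7362 billion.

$7,362 billion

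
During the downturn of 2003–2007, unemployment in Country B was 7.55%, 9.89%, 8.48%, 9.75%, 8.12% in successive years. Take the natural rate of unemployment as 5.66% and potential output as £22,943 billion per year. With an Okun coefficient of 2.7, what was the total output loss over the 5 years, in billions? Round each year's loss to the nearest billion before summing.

£9,596 billion

Year 2003: gap = -2.7 × (7.55 - 5.66) = -5.103%, loss ≈ 22943 × 5.103/100 ≈ 1171.
Year 2004: gap = -2.7 × (9.89 - 5.66) = -11.421%, loss ≈ 22943 × 11.421/100 ≈ 2620.
Year 2005: gap = -2.7 × (8.48 - 5.66) = -7.614%, loss ≈ 22943 × 7.614/100 ≈ 1747.
Year 2006: gap = -2.7 × (9.75 - 5.66) = -11.043%, loss ≈ 22943 × 11.043/100 ≈ 2534.
Year 2007: gap = -2.7 × (8.12 - 5.66) = -6.642%, loss ≈ 22943 × 6.642/100 ≈ 1524.
Total lost output = 1171 + 2620 + 1747 + 2534 + 1524 = 9596 billion.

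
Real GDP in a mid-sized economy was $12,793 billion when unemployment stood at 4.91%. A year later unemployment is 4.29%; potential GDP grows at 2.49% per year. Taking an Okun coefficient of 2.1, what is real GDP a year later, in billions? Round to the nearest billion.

$13,278 billion

Δu = 4.29 - 4.91 = -0.62 points.
Okun's law (growth form): g_Y = g_Y* - β × Δu = 2.49 - 2.1 × (-0.62) = 2.49 + 1.302 = 3.792%.
Real GDP in the next year = 12793 × (1 + 3.792/100) = 12793 × 1.03792 ≈ 13278 billion.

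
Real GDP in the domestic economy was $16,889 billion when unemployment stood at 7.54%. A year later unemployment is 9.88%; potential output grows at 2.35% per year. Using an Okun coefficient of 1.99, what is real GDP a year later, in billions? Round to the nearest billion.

Δu = 9.88 - 7.54 = 2.34 points.
Okun's law (growth form): g_Y = g_Y* - β × Δu = 2.35 - 1.99 × (2.34) = 2.35 - 4.6566 = -2.3066%.
Real GDP in the next year = 16889 × (1 - 2.3066/100) = 16889 × 0.976934 ≈ 16499 billion.

$16,499 billion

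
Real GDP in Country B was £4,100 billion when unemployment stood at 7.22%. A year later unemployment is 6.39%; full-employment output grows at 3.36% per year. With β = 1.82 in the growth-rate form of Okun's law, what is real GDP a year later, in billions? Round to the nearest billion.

Δu = 6.39 - 7.22 = -0.83 points.
Okun's law (growth form): g_Y = g_Y* - β × Δu = 3.36 - 1.82 × (-0.83) = 3.36 + 1.5106 = 4.8706%.
Real GDP in the next year = 4100 × (1 + 4.8706/100) = 4100 × 1.048706 ≈ 4300 billion.

£4,300 billion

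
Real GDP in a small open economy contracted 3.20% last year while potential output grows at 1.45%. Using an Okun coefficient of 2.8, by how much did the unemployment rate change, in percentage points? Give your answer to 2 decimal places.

Growth-rate Okun's law: g_Y = g_Y* - β × Δu, so Δu = (g_Y* - g_Y)/β.
Δu = (1.45 + 3.2)/2.8 = 4.65/2.8 = 1.66 percentage points.

1.66 percentage points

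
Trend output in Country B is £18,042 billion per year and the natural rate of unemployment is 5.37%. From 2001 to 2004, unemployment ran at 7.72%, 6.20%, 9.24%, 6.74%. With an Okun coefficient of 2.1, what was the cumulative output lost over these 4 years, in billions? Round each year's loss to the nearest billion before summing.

Year 2001: gap = -2.1 × (7.72 - 5.37) = -4.935%, loss ≈ 18042 × 4.935/100 ≈ 890.
Year 2002: gap = -2.1 × (6.2 - 5.37) = -1.743%, loss ≈ 18042 × 1.743/100 ≈ 314.
Year 2003: gap = -2.1 × (9.24 - 5.37) = -8.127%, loss ≈ 18042 × 8.127/100 ≈ 1466.
Year 2004: gap = -2.1 × (6.74 - 5.37) = -2.877%, loss ≈ 18042 × 2.877/100 ≈ 519.
Total lost output = 890 + 314 + 1466 + 519 = 3189 billion.

£3,189 billion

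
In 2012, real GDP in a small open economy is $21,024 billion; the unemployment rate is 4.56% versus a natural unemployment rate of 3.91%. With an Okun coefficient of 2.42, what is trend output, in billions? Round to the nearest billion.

Unemployment gap = 4.56 - 3.91 = 0.65 points, so output gap = -2.42 × 0.65 = -1.573%.
Since Y = Y* × (1 + gap/100), Y* = 21024/0.98427 ≈ 21360 billion.

$21,360 billion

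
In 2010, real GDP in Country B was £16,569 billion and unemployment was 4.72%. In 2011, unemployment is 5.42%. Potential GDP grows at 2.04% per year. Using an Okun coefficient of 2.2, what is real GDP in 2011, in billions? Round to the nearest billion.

Δu = 5.42 - 4.72 = 0.7 points.
Okun's law (growth form): g_Y = g_Y* - β × Δu = 2.04 - 2.2 × (0.70) = 2.04 - 1.54 = 0.5%.
Real GDP in the next year = 16569 × (1 + 0.5/100) = 16569 × 1.005 ≈ 16652 billion.

£16,652 billion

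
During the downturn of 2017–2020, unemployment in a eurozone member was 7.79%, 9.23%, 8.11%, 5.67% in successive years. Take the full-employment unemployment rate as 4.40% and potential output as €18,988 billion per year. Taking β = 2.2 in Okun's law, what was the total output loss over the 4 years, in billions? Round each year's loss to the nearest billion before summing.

€5,515 billion

Year 2017: gap = -2.2 × (7.79 - 4.4) = -7.458%, loss ≈ 18988 × 7.458/100 ≈ 1416.
Year 2018: gap = -2.2 × (9.23 - 4.4) = -10.626%, loss ≈ 18988 × 10.626/100 ≈ 2018.
Year 2019: gap = -2.2 × (8.11 - 4.4) = -8.162%, loss ≈ 18988 × 8.162/100 ≈ 1550.
Year 2020: gap = -2.2 × (5.67 - 4.4) = -2.794%, loss ≈ 18988 × 2.794/100 ≈ 531.
Total lost output = 1416 + 2018 + 1550 + 531 = 5515 billion.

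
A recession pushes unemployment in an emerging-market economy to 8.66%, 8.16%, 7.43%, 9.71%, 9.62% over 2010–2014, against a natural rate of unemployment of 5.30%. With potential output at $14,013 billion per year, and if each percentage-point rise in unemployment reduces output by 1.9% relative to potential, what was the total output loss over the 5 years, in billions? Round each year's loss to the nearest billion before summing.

$4,547 billion

Year 2010: gap = -1.9 × (8.66 - 5.3) = -6.384%, loss ≈ 14013 × 6.384/100 ≈ 895.
Year 2011: gap = -1.9 × (8.16 - 5.3) = -5.434%, loss ≈ 14013 × 5.434/100 ≈ 761.
Year 2012: gap = -1.9 × (7.43 - 5.3) = -4.047%, loss ≈ 14013 × 4.047/100 ≈ 567.
Year 2013: gap = -1.9 × (9.71 - 5.3) = -8.379%, loss ≈ 14013 × 8.379/100 ≈ 1174.
Year 2014: gap = -1.9 × (9.62 - 5.3) = -8.208%, loss ≈ 14013 × 8.208/100 ≈ 1150.
Total lost output = 895 + 761 + 567 + 1174 + 1150 = 4547 billion.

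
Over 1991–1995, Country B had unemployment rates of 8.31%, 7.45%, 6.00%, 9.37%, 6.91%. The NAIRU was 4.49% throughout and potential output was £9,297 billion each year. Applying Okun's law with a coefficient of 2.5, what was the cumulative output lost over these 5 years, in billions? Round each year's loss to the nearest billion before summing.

Year 1991: gap = -2.5 × (8.31 - 4.49) = -9.55%, loss ≈ 9297 × 9.55/100 ≈ 888.
Year 1992: gap = -2.5 × (7.45 - 4.49) = -7.4%, loss ≈ 9297 × 7.4/100 ≈ 688.
Year 1993: gap = -2.5 × (6 - 4.49) = -3.775%, loss ≈ 9297 × 3.775/100 ≈ 351.
Year 1994: gap = -2.5 × (9.37 - 4.49) = -12.2%, loss ≈ 9297 × 12.2/100 ≈ 1134.
Year 1995: gap = -2.5 × (6.91 - 4.49) = -6.05%, loss ≈ 9297 × 6.05/100 ≈ 562.
Total lost output = 888 + 688 + 351 + 1134 + 562 = 3623 billion.

£3,623 billion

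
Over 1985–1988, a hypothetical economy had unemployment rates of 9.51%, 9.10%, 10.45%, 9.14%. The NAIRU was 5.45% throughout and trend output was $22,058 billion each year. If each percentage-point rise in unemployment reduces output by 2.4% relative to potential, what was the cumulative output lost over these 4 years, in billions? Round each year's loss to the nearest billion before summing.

Year 1985: gap = -2.4 × (9.51 - 5.45) = -9.744%, loss ≈ 22058 × 9.744/100 ≈ 2149.
Year 1986: gap = -2.4 × (9.1 - 5.45) = -8.76%, loss ≈ 22058 × 8.76/100 ≈ 1932.
Year 1987: gap = -2.4 × (10.45 - 5.45) = -12%, loss ≈ 22058 × 12/100 ≈ 2647.
Year 1988: gap = -2.4 × (9.14 - 5.45) = -8.856%, loss ≈ 22058 × 8.856/100 ≈ 1953.
Total lost output = 2149 + 1932 + 2647 + 1953 = 8681 billion.

$8,681 billion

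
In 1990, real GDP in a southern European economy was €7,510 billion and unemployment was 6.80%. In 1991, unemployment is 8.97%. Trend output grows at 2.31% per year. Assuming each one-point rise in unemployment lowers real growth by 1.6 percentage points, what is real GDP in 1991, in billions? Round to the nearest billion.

€7,423 billion

Δu = 8.97 - 6.8 = 2.17 points.
Okun's law (growth form): g_Y = g_Y* - β × Δu = 2.31 - 1.6 × (2.17) = 2.31 - 3.472 = -1.162%.
Real GDP in the next year = 7510 × (1 - 1.162/100) = 7510 × 0.98838 ≈ 7423 billion.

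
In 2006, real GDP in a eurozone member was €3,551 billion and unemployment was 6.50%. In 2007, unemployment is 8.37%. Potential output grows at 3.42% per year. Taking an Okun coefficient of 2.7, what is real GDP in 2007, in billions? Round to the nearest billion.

Δu = 8.37 - 6.5 = 1.87 points.
Okun's law (growth form): g_Y = g_Y* - β × Δu = 3.42 - 2.7 × (1.87) = 3.42 - 5.049 = -1.629%.
Real GDP in the next year = 3551 × (1 - 1.629/100) = 3551 × 0.98371 ≈ 3493 billion.

€3,493 billion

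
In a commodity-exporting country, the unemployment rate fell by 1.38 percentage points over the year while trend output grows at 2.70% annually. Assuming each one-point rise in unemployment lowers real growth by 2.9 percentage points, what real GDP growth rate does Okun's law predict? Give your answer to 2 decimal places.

Growth-rate Okun's law: g_Y = g_Y* - β × Δu.
g_Y = 2.70 - 2.9 × (-1.38) = 2.7 + 4.002 = 6.702%, i.e. 6.70% to 2 d.p.

6.70%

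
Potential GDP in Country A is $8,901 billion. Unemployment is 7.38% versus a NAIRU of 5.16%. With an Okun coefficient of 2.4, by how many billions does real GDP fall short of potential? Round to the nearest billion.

Output gap = -2.4 × (7.38 - 5.16) = -2.4 × 2.22 = -5.328%.
Actual GDP ≈ 8901 × 0.94672 ≈ 8427 billion, so the shortfall is 8901 - 8427 = 474 billion.

$474 billion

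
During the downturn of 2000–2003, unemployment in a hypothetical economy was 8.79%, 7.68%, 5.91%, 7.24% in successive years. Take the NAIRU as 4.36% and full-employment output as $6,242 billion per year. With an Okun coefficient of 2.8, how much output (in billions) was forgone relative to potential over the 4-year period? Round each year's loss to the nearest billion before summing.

$2,128 billion

Year 2000: gap = -2.8 × (8.79 - 4.36) = -12.404%, loss ≈ 6242 × 12.404/100 ≈ 774.
Year 2001: gap = -2.8 × (7.68 - 4.36) = -9.296%, loss ≈ 6242 × 9.296/100 ≈ 580.
Year 2002: gap = -2.8 × (5.91 - 4.36) = -4.34%, loss ≈ 6242 × 4.34/100 ≈ 271.
Year 2003: gap = -2.8 × (7.24 - 4.36) = -8.064%, loss ≈ 6242 × 8.064/100 ≈ 503.
Total lost output = 774 + 580 + 271 + 503 = 2128 billion.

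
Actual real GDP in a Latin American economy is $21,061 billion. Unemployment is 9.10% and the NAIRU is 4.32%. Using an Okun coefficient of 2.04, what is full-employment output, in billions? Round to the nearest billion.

$23,337 billion

Unemployment gap = 9.1 - 4.32 = 4.78 points, so output gap = -2.04 × 4.78 = -9.7512%.
Since Y = Y* × (1 + gap/100), Y* = 21061/0.902488 ≈ 23337 billion.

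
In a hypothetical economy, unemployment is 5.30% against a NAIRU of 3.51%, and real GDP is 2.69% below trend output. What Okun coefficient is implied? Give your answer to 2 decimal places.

Okun's law: output gap = -β × (u - u*).
-2.69 = -β × (5.3 - 3.51) = -β × 1.79, so β = 2.69/1.79 = 1.50.

β ≈ 1.50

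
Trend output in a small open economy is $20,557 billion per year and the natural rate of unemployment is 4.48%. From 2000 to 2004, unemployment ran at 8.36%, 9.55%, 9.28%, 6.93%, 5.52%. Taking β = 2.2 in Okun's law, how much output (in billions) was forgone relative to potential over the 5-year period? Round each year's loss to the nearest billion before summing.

Year 2000: gap = -2.2 × (8.36 - 4.48) = -8.536%, loss ≈ 20557 × 8.536/100 ≈ 1755.
Year 2001: gap = -2.2 × (9.55 - 4.48) = -11.154%, loss ≈ 20557 × 11.154/100 ≈ 2293.
Year 2002: gap = -2.2 × (9.28 - 4.48) = -10.56%, loss ≈ 20557 × 10.56/100 ≈ 2171.
Year 2003: gap = -2.2 × (6.93 - 4.48) = -5.39%, loss ≈ 20557 × 5.39/100 ≈ 1108.
Year 2004: gap = -2.2 × (5.52 - 4.48) = -2.288%, loss ≈ 20557 × 2.288/100 ≈ 470.
Total lost output = 1755 + 2293 + 2171 + 1108 + 470 = 7797 billion.

$7,797 billion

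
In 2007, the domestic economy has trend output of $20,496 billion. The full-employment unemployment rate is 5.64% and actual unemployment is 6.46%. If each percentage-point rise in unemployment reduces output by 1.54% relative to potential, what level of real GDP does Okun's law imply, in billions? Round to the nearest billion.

Unemployment gap = 6.46 - 5.64 = 0.82 points, so the output gap is -1.54 × 0.82 = -1.2628%.
Actual GDP = 20496 × (1 - 1.2628/100) = 20496 × 0.987372 ≈ 20237 billion.

$20,237 billion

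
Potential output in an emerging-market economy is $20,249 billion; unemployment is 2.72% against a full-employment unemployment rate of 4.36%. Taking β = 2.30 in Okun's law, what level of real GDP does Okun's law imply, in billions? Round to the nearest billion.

Unemployment gap = 2.72 - 4.36 = -1.64 points, so the output gap is -2.3 × (-1.64) = 3.772%.
Actual GDP = 20249 × (1 + 3.772/100) = 20249 × 1.03772 ≈ 21013 billion.

$21,013 billion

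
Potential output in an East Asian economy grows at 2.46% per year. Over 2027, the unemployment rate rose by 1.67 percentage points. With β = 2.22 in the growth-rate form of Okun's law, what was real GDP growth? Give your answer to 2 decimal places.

Growth-rate Okun's law: g_Y = g_Y* - β × Δu.
g_Y = 2.46 - 2.22 × (1.67) = 2.46 - 3.7074 = -1.2474%, i.e. -1.25% to 2 d.p.

-1.25%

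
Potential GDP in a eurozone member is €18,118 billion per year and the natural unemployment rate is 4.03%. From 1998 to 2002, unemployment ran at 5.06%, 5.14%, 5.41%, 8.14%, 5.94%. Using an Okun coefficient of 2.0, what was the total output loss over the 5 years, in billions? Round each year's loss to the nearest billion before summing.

Year 1998: gap = -2.0 × (5.06 - 4.03) = -2.06%, loss ≈ 18118 × 2.06/100 ≈ 373.
Year 1999: gap = -2.0 × (5.14 - 4.03) = -2.22%, loss ≈ 18118 × 2.22/100 ≈ 402.
Year 2000: gap = -2.0 × (5.41 - 4.03) = -2.76%, loss ≈ 18118 × 2.76/100 ≈ 500.
Year 2001: gap = -2.0 × (8.14 - 4.03) = -8.22%, loss ≈ 18118 × 8.22/100 ≈ 1489.
Year 2002: gap = -2.0 × (5.94 - 4.03) = -3.82%, loss ≈ 18118 × 3.82/100 ≈ 692.
Total lost output = 373 + 402 + 500 + 1489 + 692 = 3456 billion.

€3,456 billion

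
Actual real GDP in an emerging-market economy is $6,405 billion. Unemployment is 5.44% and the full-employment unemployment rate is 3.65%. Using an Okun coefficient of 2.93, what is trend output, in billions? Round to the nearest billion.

$6,760 billion

Unemployment gap = 5.44 - 3.65 = 1.79 points, so output gap = -2.93 × 1.79 = -5.2447%.
Since Y = Y* × (1 + gap/100), Y* = 6405/0.947553 ≈ 6760 billion.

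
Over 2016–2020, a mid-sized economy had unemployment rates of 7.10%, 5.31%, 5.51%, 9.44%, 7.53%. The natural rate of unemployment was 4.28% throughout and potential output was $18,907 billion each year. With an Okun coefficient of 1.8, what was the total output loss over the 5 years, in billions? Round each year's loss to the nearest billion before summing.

Year 2016: gap = -1.8 × (7.1 - 4.28) = -5.076%, loss ≈ 18907 × 5.076/100 ≈ 960.
Year 2017: gap = -1.8 × (5.31 - 4.28) = -1.854%, loss ≈ 18907 × 1.854/100 ≈ 351.
Year 2018: gap = -1.8 × (5.51 - 4.28) = -2.214%, loss ≈ 18907 × 2.214/100 ≈ 419.
Year 2019: gap = -1.8 × (9.44 - 4.28) = -9.288%, loss ≈ 18907 × 9.288/100 ≈ 1756.
Year 2020: gap = -1.8 × (7.53 - 4.28) = -5.85%, loss ≈ 18907 × 5.85/100 ≈ 1106.
Total lost output = 960 + 351 + 419 + 1756 + 1106 = 4592 billion.

$4,592 billion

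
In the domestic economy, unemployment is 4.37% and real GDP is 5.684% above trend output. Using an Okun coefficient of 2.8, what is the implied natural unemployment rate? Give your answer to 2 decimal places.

From Okun's law, u - u* = -(output gap)/β = -(5.684)/2.8 = -2.03 points.
So u* = 4.37 + 2.03 = 6.40%.

6.40%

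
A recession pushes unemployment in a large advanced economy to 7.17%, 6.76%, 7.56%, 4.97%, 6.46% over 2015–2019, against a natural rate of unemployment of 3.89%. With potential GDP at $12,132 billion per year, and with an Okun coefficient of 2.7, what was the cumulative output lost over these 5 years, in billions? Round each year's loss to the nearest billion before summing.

Year 2015: gap = -2.7 × (7.17 - 3.89) = -8.856%, loss ≈ 12132 × 8.856/100 ≈ 1074.
Year 2016: gap = -2.7 × (6.76 - 3.89) = -7.749%, loss ≈ 12132 × 7.749/100 ≈ 940.
Year 2017: gap = -2.7 × (7.56 - 3.89) = -9.909%, loss ≈ 12132 × 9.909/100 ≈ 1202.
Year 2018: gap = -2.7 × (4.97 - 3.89) = -2.916%, loss ≈ 12132 × 2.916/100 ≈ 354.
Year 2019: gap = -2.7 × (6.46 - 3.89) = -6.939%, loss ≈ 12132 × 6.939/100 ≈ 842.
Total lost output = 1074 + 940 + 1202 + 354 + 842 = 4412 billion.

$4,412 billion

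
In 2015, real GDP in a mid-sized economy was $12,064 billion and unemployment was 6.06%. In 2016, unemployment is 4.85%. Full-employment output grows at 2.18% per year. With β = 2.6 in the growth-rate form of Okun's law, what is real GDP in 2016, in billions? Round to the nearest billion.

$12,707 billion

Δu = 4.85 - 6.06 = -1.21 points.
Okun's law (growth form): g_Y = g_Y* - β × Δu = 2.18 - 2.6 × (-1.21) = 2.18 + 3.146 = 5.326%.
Real GDP in the next year = 12064 × (1 + 5.326/100) = 12064 × 1.05326 ≈ 12707 billion.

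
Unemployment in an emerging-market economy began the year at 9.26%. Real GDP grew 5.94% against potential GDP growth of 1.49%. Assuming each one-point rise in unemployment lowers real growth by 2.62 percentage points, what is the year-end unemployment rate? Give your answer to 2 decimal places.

Growth-rate Okun's law: g_Y = g_Y* - β × Δu, so Δu = (g_Y* - g_Y)/β.
Δu = (1.49 - 5.94)/2.62 = -4.45/2.62 = -1.70 percentage points.
Year-end unemployment = 9.26 - 1.7 = 7.56%.

7.56%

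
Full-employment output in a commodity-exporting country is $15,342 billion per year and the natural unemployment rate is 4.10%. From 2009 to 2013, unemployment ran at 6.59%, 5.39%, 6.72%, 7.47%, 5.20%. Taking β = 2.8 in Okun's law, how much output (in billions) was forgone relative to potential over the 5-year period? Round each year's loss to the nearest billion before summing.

Year 2009: gap = -2.8 × (6.59 - 4.1) = -6.972%, loss ≈ 15342 × 6.972/100 ≈ 1070.
Year 2010: gap = -2.8 × (5.39 - 4.1) = -3.612%, loss ≈ 15342 × 3.612/100 ≈ 554.
Year 2011: gap = -2.8 × (6.72 - 4.1) = -7.336%, loss ≈ 15342 × 7.336/100 ≈ 1125.
Year 2012: gap = -2.8 × (7.47 - 4.1) = -9.436%, loss ≈ 15342 × 9.436/100 ≈ 1448.
Year 2013: gap = -2.8 × (5.2 - 4.1) = -3.08%, loss ≈ 15342 × 3.08/100 ≈ 473.
Total lost output = 1070 + 554 + 1125 + 1448 + 473 = 4670 billion.

$4,670 billion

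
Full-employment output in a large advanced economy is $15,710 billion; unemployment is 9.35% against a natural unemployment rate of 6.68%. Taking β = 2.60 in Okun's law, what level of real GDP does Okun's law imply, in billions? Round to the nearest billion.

$14,619 billion

Unemployment gap = 9.35 - 6.68 = 2.67 points, so the output gap is -2.6 × 2.67 = -6.942%.
Actual GDP = 15710 × (1 - 6.942/100) = 15710 × 0.93058 ≈ 14619 billion.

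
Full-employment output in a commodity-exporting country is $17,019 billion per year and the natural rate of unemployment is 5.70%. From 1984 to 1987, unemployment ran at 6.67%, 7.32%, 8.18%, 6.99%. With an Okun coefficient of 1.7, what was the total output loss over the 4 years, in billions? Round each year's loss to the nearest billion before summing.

$1,841 billion

Year 1984: gap = -1.7 × (6.67 - 5.7) = -1.649%, loss ≈ 17019 × 1.649/100 ≈ 281.
Year 1985: gap = -1.7 × (7.32 - 5.7) = -2.754%, loss ≈ 17019 × 2.754/100 ≈ 469.
Year 1986: gap = -1.7 × (8.18 - 5.7) = -4.216%, loss ≈ 17019 × 4.216/100 ≈ 718.
Year 1987: gap = -1.7 × (6.99 - 5.7) = -2.193%, loss ≈ 17019 × 2.193/100 ≈ 373.
Total lost output = 281 + 469 + 718 + 373 = 1841 billion.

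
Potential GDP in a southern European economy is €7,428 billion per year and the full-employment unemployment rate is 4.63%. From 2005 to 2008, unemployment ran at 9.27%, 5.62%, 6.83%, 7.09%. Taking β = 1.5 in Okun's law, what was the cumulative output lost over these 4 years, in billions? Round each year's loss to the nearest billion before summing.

Year 2005: gap = -1.5 × (9.27 - 4.63) = -6.96%, loss ≈ 7428 × 6.96/100 ≈ 517.
Year 2006: gap = -1.5 × (5.62 - 4.63) = -1.485%, loss ≈ 7428 × 1.485/100 ≈ 110.
Year 2007: gap = -1.5 × (6.83 - 4.63) = -3.3%, loss ≈ 7428 × 3.3/100 ≈ 245.
Year 2008: gap = -1.5 × (7.09 - 4.63) = -3.69%, loss ≈ 7428 × 3.69/100 ≈ 274.
Total lost output = 517 + 110 + 245 + 274 = 1146 billion.

€1,146 billion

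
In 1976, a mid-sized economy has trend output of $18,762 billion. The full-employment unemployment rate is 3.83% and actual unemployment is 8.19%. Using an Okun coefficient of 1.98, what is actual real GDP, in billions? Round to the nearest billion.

$17,142 billion

Unemployment gap = 8.19 - 3.83 = 4.36 points, so the output gap is -1.98 × 4.36 = -8.6328%.
Actual GDP = 18762 × (1 - 8.6328/100) = 18762 × 0.913672 ≈ 17142 billion.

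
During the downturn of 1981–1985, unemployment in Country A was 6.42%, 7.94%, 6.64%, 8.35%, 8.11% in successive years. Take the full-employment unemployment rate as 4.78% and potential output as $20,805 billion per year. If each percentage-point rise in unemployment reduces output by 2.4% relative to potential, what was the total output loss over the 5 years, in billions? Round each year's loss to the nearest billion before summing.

Year 1981: gap = -2.4 × (6.42 - 4.78) = -3.936%, loss ≈ 20805 × 3.936/100 ≈ 819.
Year 1982: gap = -2.4 × (7.94 - 4.78) = -7.584%, loss ≈ 20805 × 7.584/100 ≈ 1578.
Year 1983: gap = -2.4 × (6.64 - 4.78) = -4.464%, loss ≈ 20805 × 4.464/100 ≈ 929.
Year 1984: gap = -2.4 × (8.35 - 4.78) = -8.568%, loss ≈ 20805 × 8.568/100 ≈ 1783.
Year 1985: gap = -2.4 × (8.11 - 4.78) = -7.992%, loss ≈ 20805 × 7.992/100 ≈ 1663.
Total lost output = 819 + 1578 + 929 + 1783 + 1663 = 6772 billion.

$6,772 billion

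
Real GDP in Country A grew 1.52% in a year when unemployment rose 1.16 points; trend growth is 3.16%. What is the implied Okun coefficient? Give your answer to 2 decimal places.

β ≈ 1.41

Growth form: g_Y = g_Y* - β × Δu, so β = (g_Y* - g_Y)/Δu.
β = (3.16 - 1.52)/1.16 = 1.64/1.16 = 1.41.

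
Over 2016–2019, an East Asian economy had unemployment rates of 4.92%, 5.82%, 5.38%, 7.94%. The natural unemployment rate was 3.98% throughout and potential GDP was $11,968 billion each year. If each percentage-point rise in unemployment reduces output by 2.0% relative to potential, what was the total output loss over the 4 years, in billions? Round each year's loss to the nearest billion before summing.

Year 2016: gap = -2.0 × (4.92 - 3.98) = -1.88%, loss ≈ 11968 × 1.88/100 ≈ 225.
Year 2017: gap = -2.0 × (5.82 - 3.98) = -3.68%, loss ≈ 11968 × 3.68/100 ≈ 440.
Year 2018: gap = -2.0 × (5.38 - 3.98) = -2.8%, loss ≈ 11968 × 2.8/100 ≈ 335.
Year 2019: gap = -2.0 × (7.94 - 3.98) = -7.92%, loss ≈ 11968 × 7.92/100 ≈ 948.
Total lost output = 225 + 440 + 335 + 948 = 1948 billion.

$1,948 billion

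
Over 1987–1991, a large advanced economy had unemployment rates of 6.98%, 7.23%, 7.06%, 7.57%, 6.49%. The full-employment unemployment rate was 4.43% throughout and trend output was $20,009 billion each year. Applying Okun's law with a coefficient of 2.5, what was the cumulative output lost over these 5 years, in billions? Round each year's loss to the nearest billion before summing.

$6,594 billion

Year 1987: gap = -2.5 × (6.98 - 4.43) = -6.375%, loss ≈ 20009 × 6.375/100 ≈ 1276.
Year 1988: gap = -2.5 × (7.23 - 4.43) = -7%, loss ≈ 20009 × 7/100 ≈ 1401.
Year 1989: gap = -2.5 × (7.06 - 4.43) = -6.575%, loss ≈ 20009 × 6.575/100 ≈ 1316.
Year 1990: gap = -2.5 × (7.57 - 4.43) = -7.85%, loss ≈ 20009 × 7.85/100 ≈ 1571.
Year 1991: gap = -2.5 × (6.49 - 4.43) = -5.15%, loss ≈ 20009 × 5.15/100 ≈ 1030.
Total lost output = 1276 + 1401 + 1316 + 1571 + 1030 = 6594 billion.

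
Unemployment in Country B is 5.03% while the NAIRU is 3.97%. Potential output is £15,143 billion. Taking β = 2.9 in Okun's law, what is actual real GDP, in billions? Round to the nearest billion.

£14,678 billion

Unemployment gap = 5.03 - 3.97 = 1.06 points, so the output gap is -2.9 × 1.06 = -3.074%.
Actual GDP = 15143 × (1 - 3.074/100) = 15143 × 0.96926 ≈ 14678 billion.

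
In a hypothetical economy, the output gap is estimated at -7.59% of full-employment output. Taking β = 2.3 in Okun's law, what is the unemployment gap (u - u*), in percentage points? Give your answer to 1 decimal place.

3.3 percentage points

Okun's law: output gap = -β × (u - u*), so u - u* = -(output gap)/β.
u - u* = -(-7.59)/2.3 = 3.3 percentage points.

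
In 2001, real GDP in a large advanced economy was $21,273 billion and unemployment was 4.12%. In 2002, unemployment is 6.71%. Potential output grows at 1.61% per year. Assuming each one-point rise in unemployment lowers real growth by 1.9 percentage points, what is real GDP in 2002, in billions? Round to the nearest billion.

Δu = 6.71 - 4.12 = 2.59 points.
Okun's law (growth form): g_Y = g_Y* - β × Δu = 1.61 - 1.9 × (2.59) = 1.61 - 4.921 = -3.311%.
Real GDP in the next year = 21273 × (1 - 3.311/100) = 21273 × 0.96689 ≈ 20569 billion.

$20,569 billion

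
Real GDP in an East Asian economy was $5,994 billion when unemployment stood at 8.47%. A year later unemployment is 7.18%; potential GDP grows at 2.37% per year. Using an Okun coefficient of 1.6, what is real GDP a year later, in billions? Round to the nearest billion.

$6,260 billion

Δu = 7.18 - 8.47 = -1.29 points.
Okun's law (growth form): g_Y = g_Y* - β × Δu = 2.37 - 1.6 × (-1.29) = 2.37 + 2.064 = 4.434%.
Real GDP in the next year = 5994 × (1 + 4.434/100) = 5994 × 1.04434 ≈ 6260 billion.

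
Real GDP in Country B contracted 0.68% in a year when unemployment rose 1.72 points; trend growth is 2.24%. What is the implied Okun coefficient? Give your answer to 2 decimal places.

Growth form: g_Y = g_Y* - β × Δu, so β = (g_Y* - g_Y)/Δu.
β = (2.24 + 0.68)/1.72 = 2.92/1.72 = 1.70.

β ≈ 1.70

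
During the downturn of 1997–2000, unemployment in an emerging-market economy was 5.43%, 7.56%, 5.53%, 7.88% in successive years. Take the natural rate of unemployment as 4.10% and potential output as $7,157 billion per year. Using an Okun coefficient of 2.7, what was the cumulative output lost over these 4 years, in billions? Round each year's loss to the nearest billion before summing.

$1,932 billion

Year 1997: gap = -2.7 × (5.43 - 4.1) = -3.591%, loss ≈ 7157 × 3.591/100 ≈ 257.
Year 1998: gap = -2.7 × (7.56 - 4.1) = -9.342%, loss ≈ 7157 × 9.342/100 ≈ 669.
Year 1999: gap = -2.7 × (5.53 - 4.1) = -3.861%, loss ≈ 7157 × 3.861/100 ≈ 276.
Year 2000: gap = -2.7 × (7.88 - 4.1) = -10.206%, loss ≈ 7157 × 10.206/100 ≈ 730.
Total lost output = 257 + 669 + 276 + 730 = 1932 billion.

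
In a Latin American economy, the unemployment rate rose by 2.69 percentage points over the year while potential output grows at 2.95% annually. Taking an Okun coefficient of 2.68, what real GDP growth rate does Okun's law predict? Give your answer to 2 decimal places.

-4.26%

Growth-rate Okun's law: g_Y = g_Y* - β × Δu.
g_Y = 2.95 - 2.68 × (2.69) = 2.95 - 7.2092 = -4.2592%, i.e. -4.26% to 2 d.p.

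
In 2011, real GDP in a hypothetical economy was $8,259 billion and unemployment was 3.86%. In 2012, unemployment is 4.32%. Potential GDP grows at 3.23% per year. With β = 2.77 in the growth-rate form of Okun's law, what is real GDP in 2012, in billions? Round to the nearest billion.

Δu = 4.32 - 3.86 = 0.46 points.
Okun's law (growth form): g_Y = g_Y* - β × Δu = 3.23 - 2.77 × (0.46) = 3.23 - 1.2742 = 1.9558%.
Real GDP in the next year = 8259 × (1 + 1.9558/100) = 8259 × 1.019558 ≈ 8421 billion.

$8,421 billion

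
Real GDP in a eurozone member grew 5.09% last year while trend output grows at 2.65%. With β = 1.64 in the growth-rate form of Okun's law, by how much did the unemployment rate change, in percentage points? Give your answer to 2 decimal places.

-1.49 percentage points

Growth-rate Okun's law: g_Y = g_Y* - β × Δu, so Δu = (g_Y* - g_Y)/β.
Δu = (2.65 - 5.09)/1.64 = -2.44/1.64 = -1.49 percentage points.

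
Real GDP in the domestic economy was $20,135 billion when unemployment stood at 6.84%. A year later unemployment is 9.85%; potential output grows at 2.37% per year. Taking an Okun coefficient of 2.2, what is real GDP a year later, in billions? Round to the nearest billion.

Δu = 9.85 - 6.84 = 3.01 points.
Okun's law (growth form): g_Y = g_Y* - β × Δu = 2.37 - 2.2 × (3.01) = 2.37 - 6.622 = -4.252%.
Real GDP in the next year = 20135 × (1 - 4.252/100) = 20135 × 0.95748 ≈ 19279 billion.

$19,279 billion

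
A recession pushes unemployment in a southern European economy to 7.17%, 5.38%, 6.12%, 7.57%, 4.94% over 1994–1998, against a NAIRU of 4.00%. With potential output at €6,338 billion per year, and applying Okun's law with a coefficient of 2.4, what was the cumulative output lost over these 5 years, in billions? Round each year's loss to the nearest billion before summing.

€1,700 billion

Year 1994: gap = -2.4 × (7.17 - 4) = -7.608%, loss ≈ 6338 × 7.608/100 ≈ 482.
Year 1995: gap = -2.4 × (5.38 - 4) = -3.312%, loss ≈ 6338 × 3.312/100 ≈ 210.
Year 1996: gap = -2.4 × (6.12 - 4) = -5.088%, loss ≈ 6338 × 5.088/100 ≈ 322.
Year 1997: gap = -2.4 × (7.57 - 4) = -8.568%, loss ≈ 6338 × 8.568/100 ≈ 543.
Year 1998: gap = -2.4 × (4.94 - 4) = -2.256%, loss ≈ 6338 × 2.256/100 ≈ 143.
Total lost output = 482 + 210 + 322 + 543 + 143 = 1700 billion.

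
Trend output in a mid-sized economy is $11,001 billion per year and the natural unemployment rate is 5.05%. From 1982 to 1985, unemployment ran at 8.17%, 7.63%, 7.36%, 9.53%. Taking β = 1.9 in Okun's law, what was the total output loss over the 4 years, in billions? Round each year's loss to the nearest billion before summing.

$2,610 billion

Year 1982: gap = -1.9 × (8.17 - 5.05) = -5.928%, loss ≈ 11001 × 5.928/100 ≈ 652.
Year 1983: gap = -1.9 × (7.63 - 5.05) = -4.902%, loss ≈ 11001 × 4.902/100 ≈ 539.
Year 1984: gap = -1.9 × (7.36 - 5.05) = -4.389%, loss ≈ 11001 × 4.389/100 ≈ 483.
Year 1985: gap = -1.9 × (9.53 - 5.05) = -8.512%, loss ≈ 11001 × 8.512/100 ≈ 936.
Total lost output = 652 + 539 + 483 + 936 = 2610 billion.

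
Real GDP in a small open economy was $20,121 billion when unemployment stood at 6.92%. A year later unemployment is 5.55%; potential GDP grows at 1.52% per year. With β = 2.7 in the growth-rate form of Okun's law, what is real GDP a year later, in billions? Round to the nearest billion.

$21,171 billion

Δu = 5.55 - 6.92 = -1.37 points.
Okun's law (growth form): g_Y = g_Y* - β × Δu = 1.52 - 2.7 × (-1.37) = 1.52 + 3.699 = 5.219%.
Real GDP in the next year = 20121 × (1 + 5.219/100) = 20121 × 1.05219 ≈ 21171 billion.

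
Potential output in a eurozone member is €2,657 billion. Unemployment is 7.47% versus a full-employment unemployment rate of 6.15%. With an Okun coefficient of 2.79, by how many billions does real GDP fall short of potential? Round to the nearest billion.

€98 billion

Output gap = -2.79 × (7.47 - 6.15) = -2.79 × 1.32 = -3.6828%.
Actual GDP ≈ 2657 × 0.963172 ≈ 2559 billion, so the shortfall is 2657 - 2559 = 98 billion.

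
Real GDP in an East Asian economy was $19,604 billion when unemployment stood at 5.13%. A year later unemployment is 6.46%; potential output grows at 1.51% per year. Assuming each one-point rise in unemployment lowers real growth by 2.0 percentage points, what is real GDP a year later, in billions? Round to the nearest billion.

$19,379 billion

Δu = 6.46 - 5.13 = 1.33 points.
Okun's law (growth form): g_Y = g_Y* - β × Δu = 1.51 - 2.0 × (1.33) = 1.51 - 2.66 = -1.15%.
Real GDP in the next year = 19604 × (1 - 1.15/100) = 19604 × 0.9885 ≈ 19379 billion.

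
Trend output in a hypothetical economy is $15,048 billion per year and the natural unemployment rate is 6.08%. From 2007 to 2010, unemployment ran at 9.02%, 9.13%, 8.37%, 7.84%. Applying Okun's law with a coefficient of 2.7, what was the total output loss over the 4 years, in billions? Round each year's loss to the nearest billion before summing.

Year 2007: gap = -2.7 × (9.02 - 6.08) = -7.938%, loss ≈ 15048 × 7.938/100 ≈ 1195.
Year 2008: gap = -2.7 × (9.13 - 6.08) = -8.235%, loss ≈ 15048 × 8.235/100 ≈ 1239.
Year 2009: gap = -2.7 × (8.37 - 6.08) = -6.183%, loss ≈ 15048 × 6.183/100 ≈ 930.
Year 2010: gap = -2.7 × (7.84 - 6.08) = -4.752%, loss ≈ 15048 × 4.752/100 ≈ 715.
Total lost output = 1195 + 1239 + 930 + 715 = 4079 billion.

$4,079 billion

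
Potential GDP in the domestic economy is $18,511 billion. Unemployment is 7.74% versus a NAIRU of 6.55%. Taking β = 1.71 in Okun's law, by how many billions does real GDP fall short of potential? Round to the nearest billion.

Output gap = -1.71 × (7.74 - 6.55) = -1.71 × 1.19 = -2.0349%.
Actual GDP ≈ 18511 × 0.979651 ≈ 18134 billion, so the shortfall is 18511 - 18134 = 377 billion.

$377 billion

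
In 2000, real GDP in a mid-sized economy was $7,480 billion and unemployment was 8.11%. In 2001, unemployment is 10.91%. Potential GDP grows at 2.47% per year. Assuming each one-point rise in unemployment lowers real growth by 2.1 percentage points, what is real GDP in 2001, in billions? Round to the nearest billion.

Δu = 10.91 - 8.11 = 2.8 points.
Okun's law (growth form): g_Y = g_Y* - β × Δu = 2.47 - 2.1 × (2.80) = 2.47 - 5.88 = -3.41%.
Real GDP in the next year = 7480 × (1 - 3.41/100) = 7480 × 0.9659 ≈ 7225 billion.

$7,225 billion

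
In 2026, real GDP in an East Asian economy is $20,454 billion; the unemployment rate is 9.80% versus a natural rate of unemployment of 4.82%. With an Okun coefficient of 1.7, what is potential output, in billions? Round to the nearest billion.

Unemployment gap = 9.8 - 4.82 = 4.98 points, so output gap = -1.7 × 4.98 = -8.466%.
Since Y = Y* × (1 + gap/100), Y* = 20454/0.91534 ≈ 22346 billion.

$22,346 billion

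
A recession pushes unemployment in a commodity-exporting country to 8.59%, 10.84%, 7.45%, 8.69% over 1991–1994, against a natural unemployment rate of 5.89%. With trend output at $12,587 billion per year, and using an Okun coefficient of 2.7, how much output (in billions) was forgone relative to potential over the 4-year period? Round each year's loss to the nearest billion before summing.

Year 1991: gap = -2.7 × (8.59 - 5.89) = -7.29%, loss ≈ 12587 × 7.29/100 ≈ 918.
Year 1992: gap = -2.7 × (10.84 - 5.89) = -13.365%, loss ≈ 12587 × 13.365/100 ≈ 1682.
Year 1993: gap = -2.7 × (7.45 - 5.89) = -4.212%, loss ≈ 12587 × 4.212/100 ≈ 530.
Year 1994: gap = -2.7 × (8.69 - 5.89) = -7.56%, loss ≈ 12587 × 7.56/100 ≈ 952.
Total lost output = 918 + 1682 + 530 + 952 = 4082 billion.

$4,082 billion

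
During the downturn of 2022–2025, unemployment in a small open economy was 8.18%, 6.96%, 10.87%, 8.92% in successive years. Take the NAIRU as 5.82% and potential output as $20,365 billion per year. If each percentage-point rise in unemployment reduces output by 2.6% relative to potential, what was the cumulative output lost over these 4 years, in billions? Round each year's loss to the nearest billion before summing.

$6,169 billion

Year 2022: gap = -2.6 × (8.18 - 5.82) = -6.136%, loss ≈ 20365 × 6.136/100 ≈ 1250.
Year 2023: gap = -2.6 × (6.96 - 5.82) = -2.964%, loss ≈ 20365 × 2.964/100 ≈ 604.
Year 2024: gap = -2.6 × (10.87 - 5.82) = -13.13%, loss ≈ 20365 × 13.13/100 ≈ 2674.
Year 2025: gap = -2.6 × (8.92 - 5.82) = -8.06%, loss ≈ 20365 × 8.06/100 ≈ 1641.
Total lost output = 1250 + 604 + 2674 + 1641 = 6169 billion.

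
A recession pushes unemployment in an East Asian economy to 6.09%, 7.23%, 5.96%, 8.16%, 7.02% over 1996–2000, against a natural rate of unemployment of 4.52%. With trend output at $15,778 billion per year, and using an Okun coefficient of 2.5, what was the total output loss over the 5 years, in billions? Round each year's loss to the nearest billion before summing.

$4,678 billion

Year 1996: gap = -2.5 × (6.09 - 4.52) = -3.925%, loss ≈ 15778 × 3.925/100 ≈ 619.
Year 1997: gap = -2.5 × (7.23 - 4.52) = -6.775%, loss ≈ 15778 × 6.775/100 ≈ 1069.
Year 1998: gap = -2.5 × (5.96 - 4.52) = -3.6%, loss ≈ 15778 × 3.6/100 ≈ 568.
Year 1999: gap = -2.5 × (8.16 - 4.52) = -9.1%, loss ≈ 15778 × 9.1/100 ≈ 1436.
Year 2000: gap = -2.5 × (7.02 - 4.52) = -6.25%, loss ≈ 15778 × 6.25/100 ≈ 986.
Total lost output = 619 + 1069 + 568 + 1436 + 986 = 4678 billion.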